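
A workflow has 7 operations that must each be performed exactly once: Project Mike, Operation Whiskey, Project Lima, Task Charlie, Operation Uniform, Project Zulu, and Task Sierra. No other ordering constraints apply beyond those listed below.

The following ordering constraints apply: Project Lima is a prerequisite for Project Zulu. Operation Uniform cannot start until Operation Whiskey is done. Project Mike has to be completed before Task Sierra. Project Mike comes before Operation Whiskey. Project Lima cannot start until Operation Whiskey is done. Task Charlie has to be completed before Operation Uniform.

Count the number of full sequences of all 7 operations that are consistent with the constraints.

The operations with no prerequisites are Project Mike, Task Charlie; any of them can be placed first.
Enumerating by repeatedly choosing an available operation (one whose prerequisites are all placed) gives 69 distinct complete orderings.

69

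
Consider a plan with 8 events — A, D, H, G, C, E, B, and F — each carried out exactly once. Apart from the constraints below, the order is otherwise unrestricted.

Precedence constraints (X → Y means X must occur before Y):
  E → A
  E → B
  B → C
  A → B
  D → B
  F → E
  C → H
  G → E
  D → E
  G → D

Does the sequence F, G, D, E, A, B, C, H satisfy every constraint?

Yes

Checking each listed constraint against this order: for instance, D is in position 3 and B in position 6, so that constraint holds — and the remaining constraints check out the same way.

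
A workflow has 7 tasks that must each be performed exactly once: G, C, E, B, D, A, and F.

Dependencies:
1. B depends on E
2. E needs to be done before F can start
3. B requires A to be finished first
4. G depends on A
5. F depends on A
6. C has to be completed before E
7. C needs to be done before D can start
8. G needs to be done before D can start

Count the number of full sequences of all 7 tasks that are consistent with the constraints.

60

2 tasks have no prerequisites (C, A), so any of them could come first.
Systematically extending each partial ordering one task at a time and counting, there are 60 complete orderings.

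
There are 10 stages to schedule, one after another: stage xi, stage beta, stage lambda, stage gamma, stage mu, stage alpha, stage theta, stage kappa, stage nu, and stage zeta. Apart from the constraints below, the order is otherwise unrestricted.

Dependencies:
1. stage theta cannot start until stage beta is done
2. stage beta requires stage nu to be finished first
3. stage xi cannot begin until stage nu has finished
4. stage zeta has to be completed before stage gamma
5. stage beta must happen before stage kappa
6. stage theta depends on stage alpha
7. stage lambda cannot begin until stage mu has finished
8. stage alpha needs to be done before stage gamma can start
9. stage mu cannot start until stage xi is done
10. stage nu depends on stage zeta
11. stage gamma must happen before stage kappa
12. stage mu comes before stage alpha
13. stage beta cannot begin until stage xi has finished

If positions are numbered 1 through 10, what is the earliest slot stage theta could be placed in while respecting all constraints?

7

Working backwards through the constraints from stage theta, its full set of required predecessors is stage xi, stage beta, stage mu, stage alpha, stage nu, stage zeta — 6 of them.
So at minimum 6 stages come before stage theta, putting stage theta no earlier than position 7. That position is achievable by scheduling exactly those predecessors first.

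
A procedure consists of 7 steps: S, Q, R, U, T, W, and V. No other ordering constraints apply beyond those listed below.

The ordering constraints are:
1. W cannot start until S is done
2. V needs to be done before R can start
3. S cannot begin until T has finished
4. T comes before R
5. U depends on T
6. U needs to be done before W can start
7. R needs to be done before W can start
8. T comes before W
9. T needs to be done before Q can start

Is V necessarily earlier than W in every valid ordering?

Tracing the constraints gives a chain: V → R → W.
Hence V necessarily comes before W.

Yes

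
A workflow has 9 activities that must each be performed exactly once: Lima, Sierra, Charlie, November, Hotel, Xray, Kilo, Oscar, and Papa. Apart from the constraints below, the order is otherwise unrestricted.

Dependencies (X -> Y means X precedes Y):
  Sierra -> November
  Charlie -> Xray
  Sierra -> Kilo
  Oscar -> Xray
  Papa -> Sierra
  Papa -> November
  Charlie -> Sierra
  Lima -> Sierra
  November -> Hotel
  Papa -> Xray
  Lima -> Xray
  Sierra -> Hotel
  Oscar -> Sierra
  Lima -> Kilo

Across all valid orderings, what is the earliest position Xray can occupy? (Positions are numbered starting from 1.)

5

The activities that are forced before Xray, directly or transitively, are Lima, Charlie, Oscar, Papa. That's 4 activities.
With 4 mandatory predecessors, the earliest Xray can sit is position 4+1 = 5, and placing just those 4 first achieves it.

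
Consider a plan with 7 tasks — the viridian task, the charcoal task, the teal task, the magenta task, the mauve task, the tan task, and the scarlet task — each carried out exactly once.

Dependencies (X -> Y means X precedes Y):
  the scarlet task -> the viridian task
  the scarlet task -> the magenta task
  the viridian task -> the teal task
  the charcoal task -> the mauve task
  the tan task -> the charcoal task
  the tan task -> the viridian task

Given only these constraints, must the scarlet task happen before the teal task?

Chaining the stated constraints: the scarlet task → the viridian task → the teal task.
That forces the scarlet task before the teal task in every valid schedule.

Yes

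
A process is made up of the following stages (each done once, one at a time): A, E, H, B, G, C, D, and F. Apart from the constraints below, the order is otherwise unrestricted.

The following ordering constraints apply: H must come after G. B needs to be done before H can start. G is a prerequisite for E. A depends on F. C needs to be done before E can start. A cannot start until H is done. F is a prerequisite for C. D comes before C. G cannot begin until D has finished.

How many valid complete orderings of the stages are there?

125

3 stages have no prerequisites (B, D, F), so any of them could come first.
Enumerating by repeatedly choosing an available stage (one whose prerequisites are all placed) gives 125 distinct complete orderings.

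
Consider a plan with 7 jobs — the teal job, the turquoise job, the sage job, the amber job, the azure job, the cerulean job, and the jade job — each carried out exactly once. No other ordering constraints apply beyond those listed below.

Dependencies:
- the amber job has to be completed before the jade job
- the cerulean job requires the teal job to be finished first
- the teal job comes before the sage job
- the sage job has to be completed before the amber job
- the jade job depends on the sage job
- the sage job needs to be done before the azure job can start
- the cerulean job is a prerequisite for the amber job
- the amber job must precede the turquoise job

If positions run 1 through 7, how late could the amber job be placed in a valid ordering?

Following every chain forward from the amber job, the jobs that must come later are the turquoise job, the jade job — 2 of them.
So at least 2 jobs follow the amber job, putting the amber job no later than position 5. That position is achievable by scheduling everything else first.

5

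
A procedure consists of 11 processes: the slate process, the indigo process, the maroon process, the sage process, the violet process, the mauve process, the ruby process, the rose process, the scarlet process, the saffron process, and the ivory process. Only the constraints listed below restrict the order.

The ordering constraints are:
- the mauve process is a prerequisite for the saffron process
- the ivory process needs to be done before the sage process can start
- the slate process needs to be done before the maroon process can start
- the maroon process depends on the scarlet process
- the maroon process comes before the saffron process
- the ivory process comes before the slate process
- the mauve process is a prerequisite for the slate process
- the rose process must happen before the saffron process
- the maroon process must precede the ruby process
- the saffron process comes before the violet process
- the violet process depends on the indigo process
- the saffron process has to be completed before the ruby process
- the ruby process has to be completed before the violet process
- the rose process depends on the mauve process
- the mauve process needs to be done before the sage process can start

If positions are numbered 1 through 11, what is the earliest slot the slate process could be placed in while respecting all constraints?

Working backwards through the constraints from the slate process, its full set of required predecessors is the mauve process, the ivory process — 2 of them.
So at minimum 2 processes come before the slate process, putting the slate process no earlier than position 3. That position is achievable by scheduling exactly those predecessors first.

3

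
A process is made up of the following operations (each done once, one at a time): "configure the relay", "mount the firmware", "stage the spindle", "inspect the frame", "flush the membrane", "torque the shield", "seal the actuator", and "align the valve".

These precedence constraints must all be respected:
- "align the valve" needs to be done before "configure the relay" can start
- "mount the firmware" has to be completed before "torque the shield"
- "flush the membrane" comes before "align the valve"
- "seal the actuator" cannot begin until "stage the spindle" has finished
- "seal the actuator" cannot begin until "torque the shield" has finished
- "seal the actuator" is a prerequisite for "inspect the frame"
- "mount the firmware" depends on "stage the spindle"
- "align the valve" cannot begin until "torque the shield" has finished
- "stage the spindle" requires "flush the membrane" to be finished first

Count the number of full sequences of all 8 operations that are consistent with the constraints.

"flush the membrane" is the only operation with nothing required before it, so every ordering starts there.
Systematically extending each partial ordering one operation at a time and counting, there are 6 complete orderings.

6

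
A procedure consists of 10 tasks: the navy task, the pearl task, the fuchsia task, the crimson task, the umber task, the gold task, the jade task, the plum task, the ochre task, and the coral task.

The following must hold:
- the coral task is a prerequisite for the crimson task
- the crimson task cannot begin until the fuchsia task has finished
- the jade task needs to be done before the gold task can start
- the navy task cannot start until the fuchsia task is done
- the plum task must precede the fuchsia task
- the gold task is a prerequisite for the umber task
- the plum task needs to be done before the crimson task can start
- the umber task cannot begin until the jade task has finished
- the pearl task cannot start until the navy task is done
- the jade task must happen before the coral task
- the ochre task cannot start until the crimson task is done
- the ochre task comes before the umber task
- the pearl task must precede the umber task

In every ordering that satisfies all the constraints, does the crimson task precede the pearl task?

No

No chain of constraints connects the crimson task to the pearl task in either direction.
There exist valid orderings with the pearl task before the crimson task, so the crimson task is not required to come first.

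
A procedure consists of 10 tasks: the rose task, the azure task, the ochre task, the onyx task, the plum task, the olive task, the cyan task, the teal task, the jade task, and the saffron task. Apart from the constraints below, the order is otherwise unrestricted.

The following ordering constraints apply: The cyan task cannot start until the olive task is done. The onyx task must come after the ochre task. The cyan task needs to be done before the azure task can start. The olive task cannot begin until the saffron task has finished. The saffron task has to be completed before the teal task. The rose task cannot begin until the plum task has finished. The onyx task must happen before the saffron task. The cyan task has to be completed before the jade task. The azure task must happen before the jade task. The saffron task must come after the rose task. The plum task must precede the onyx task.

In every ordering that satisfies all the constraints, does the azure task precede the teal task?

Nothing in the constraints links the azure task and the teal task; they are unordered relative to each other.
A valid ordering placing the teal task before the azure task exists, so the answer is no.

No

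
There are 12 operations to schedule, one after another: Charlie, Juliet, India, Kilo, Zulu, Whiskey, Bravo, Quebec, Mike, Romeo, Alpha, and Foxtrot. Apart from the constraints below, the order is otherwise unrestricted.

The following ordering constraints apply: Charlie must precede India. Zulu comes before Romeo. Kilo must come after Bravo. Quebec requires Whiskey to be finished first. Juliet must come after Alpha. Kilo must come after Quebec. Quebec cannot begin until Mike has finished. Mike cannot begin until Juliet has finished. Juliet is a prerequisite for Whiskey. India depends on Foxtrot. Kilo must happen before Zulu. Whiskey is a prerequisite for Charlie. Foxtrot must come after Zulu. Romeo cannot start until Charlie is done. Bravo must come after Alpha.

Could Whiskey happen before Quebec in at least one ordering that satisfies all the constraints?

Yes

Whiskey is actually forced before Quebec by the constraints, so certainly some valid ordering has Whiskey first.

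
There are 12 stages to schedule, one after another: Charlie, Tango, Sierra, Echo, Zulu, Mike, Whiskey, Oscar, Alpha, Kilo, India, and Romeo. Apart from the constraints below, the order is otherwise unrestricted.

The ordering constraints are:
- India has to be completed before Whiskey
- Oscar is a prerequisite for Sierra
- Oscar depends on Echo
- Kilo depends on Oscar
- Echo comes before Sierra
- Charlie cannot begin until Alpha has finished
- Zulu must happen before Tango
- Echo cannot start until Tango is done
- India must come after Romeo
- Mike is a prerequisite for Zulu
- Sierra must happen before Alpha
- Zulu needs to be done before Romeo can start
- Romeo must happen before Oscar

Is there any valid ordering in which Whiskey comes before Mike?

No

The constraints give a chain Mike → Zulu → Romeo → India → Whiskey, which forces Mike before Whiskey.
So no valid ordering can have Whiskey before Mike.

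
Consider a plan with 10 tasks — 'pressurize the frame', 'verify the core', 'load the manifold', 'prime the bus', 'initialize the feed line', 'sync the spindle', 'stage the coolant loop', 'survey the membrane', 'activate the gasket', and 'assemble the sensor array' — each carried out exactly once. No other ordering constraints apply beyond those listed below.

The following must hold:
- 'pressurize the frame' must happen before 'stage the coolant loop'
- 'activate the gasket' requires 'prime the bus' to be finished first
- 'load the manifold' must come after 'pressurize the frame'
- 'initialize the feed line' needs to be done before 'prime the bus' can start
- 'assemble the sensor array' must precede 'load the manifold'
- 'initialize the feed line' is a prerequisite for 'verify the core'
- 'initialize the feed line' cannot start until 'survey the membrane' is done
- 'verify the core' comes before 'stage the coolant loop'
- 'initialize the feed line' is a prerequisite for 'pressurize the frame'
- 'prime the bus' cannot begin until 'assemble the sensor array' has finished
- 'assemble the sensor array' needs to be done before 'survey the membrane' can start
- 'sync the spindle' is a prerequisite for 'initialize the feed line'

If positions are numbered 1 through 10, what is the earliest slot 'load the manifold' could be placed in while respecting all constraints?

The tasks that are forced before 'load the manifold', directly or transitively, are 'pressurize the frame', 'initialize the feed line', 'sync the spindle', 'survey the membrane', 'assemble the sensor array'. That's 5 tasks.
So at minimum 5 tasks come before 'load the manifold', putting 'load the manifold' no earlier than position 6. That position is achievable by scheduling exactly those predecessors first.

6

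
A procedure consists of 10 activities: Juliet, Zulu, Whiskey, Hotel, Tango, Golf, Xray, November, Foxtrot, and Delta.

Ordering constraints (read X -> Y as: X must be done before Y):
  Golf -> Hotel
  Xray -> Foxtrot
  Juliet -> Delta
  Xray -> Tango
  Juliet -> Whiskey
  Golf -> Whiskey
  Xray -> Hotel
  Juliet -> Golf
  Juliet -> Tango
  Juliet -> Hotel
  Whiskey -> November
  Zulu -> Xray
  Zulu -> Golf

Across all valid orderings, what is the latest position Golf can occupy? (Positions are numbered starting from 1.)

The activities that are forced after Golf, directly or by a chain of constraints, are Whiskey, Hotel, November. That's 3 activities.
With 3 mandatory successors out of 10 activities total, the latest slot for Golf is 10−3 = 7, and it's reachable by doing all non-successors before Golf.

7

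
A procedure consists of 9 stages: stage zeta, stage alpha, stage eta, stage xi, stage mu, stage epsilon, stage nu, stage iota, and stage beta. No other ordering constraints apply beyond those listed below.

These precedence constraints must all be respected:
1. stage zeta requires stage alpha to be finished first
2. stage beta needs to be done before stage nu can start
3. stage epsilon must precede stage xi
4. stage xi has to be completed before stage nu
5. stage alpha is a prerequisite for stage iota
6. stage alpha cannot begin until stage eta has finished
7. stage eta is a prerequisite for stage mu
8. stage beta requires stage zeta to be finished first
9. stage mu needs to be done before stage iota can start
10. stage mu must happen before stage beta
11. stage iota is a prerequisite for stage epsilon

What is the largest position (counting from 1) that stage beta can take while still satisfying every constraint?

The only stage forced after stage beta (directly or by a chain) is stage nu.
So at least 1 stage follows stage beta, putting stage beta no later than position 8. That position is achievable by scheduling everything else first.

8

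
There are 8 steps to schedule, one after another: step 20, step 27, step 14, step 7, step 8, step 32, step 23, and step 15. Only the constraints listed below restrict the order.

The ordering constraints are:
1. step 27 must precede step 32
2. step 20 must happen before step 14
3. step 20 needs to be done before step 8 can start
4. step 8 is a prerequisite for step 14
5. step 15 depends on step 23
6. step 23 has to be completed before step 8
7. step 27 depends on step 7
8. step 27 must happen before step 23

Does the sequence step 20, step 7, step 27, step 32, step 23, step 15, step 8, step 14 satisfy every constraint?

Going through the constraints one by one, each required predecessor appears earlier in the sequence than its dependent — e.g. step 20 (position 1) is before step 14 (position 8), as required.

Yes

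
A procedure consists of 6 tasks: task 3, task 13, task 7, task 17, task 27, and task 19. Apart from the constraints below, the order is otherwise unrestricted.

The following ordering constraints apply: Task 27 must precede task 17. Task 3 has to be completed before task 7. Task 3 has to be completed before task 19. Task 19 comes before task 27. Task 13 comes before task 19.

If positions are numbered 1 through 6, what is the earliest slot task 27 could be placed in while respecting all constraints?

The tasks that are forced before task 27, directly or transitively, are task 3, task 13, task 19. That's 3 tasks.
With 3 mandatory predecessors, the earliest task 27 can sit is position 3+1 = 4, and placing just those 3 first achieves it.

4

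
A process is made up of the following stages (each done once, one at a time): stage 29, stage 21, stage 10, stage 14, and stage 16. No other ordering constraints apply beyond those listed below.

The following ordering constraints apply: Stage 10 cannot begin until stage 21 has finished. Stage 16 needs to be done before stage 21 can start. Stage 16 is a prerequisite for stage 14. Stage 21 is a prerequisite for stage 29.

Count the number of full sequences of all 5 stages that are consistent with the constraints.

Only stage 16 has no prerequisites, so it must go first.
Enumerating by repeatedly choosing an available stage (one whose prerequisites are all placed) gives 8 distinct complete orderings.

8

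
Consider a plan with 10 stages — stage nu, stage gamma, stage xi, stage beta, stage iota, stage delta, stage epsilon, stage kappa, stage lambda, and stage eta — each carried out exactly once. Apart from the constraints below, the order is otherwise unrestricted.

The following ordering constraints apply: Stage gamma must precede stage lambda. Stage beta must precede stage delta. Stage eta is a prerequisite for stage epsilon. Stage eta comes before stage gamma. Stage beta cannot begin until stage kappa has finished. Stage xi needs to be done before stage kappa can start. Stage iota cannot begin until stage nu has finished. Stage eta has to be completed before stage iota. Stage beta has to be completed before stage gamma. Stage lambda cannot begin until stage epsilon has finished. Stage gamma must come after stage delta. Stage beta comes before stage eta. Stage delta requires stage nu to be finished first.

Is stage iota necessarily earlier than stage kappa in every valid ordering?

No

The constraints actually force stage kappa before stage iota (via stage kappa → stage beta → stage eta → stage iota), not the other way around.
So stage iota never precedes stage kappa.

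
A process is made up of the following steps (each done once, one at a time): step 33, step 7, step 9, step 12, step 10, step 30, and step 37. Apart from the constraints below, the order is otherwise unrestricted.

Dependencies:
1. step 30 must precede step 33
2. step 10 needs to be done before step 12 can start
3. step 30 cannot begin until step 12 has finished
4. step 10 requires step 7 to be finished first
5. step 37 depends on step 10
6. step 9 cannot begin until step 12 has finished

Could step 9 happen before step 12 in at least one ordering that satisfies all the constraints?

The constraints give a chain step 12 → step 9, which forces step 12 before step 9.
So no valid ordering can have step 9 before step 12.

No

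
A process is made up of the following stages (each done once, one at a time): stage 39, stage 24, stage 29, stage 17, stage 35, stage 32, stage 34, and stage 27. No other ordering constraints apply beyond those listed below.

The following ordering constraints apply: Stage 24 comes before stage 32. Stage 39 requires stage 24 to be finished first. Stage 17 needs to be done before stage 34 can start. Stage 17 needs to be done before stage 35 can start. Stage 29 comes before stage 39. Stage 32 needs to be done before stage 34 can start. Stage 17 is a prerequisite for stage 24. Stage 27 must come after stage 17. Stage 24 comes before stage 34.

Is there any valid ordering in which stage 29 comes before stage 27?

Yes

No chain of constraints runs from stage 27 to stage 29, so stage 27 is not required to come first.
So a valid ordering placing stage 29 earlier than stage 27 exists.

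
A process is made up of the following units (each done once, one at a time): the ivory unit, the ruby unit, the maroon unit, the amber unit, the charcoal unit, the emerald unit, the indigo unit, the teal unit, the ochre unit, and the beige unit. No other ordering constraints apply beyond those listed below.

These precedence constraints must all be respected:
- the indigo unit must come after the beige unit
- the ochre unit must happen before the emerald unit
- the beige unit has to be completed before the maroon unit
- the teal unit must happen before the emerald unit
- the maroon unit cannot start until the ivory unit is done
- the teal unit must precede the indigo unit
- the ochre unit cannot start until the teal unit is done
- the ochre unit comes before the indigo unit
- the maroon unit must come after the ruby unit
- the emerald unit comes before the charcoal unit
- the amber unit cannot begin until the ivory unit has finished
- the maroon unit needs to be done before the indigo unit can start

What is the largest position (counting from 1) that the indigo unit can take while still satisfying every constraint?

10

Nothing depends on the indigo unit, so it can be the final unit, position 10.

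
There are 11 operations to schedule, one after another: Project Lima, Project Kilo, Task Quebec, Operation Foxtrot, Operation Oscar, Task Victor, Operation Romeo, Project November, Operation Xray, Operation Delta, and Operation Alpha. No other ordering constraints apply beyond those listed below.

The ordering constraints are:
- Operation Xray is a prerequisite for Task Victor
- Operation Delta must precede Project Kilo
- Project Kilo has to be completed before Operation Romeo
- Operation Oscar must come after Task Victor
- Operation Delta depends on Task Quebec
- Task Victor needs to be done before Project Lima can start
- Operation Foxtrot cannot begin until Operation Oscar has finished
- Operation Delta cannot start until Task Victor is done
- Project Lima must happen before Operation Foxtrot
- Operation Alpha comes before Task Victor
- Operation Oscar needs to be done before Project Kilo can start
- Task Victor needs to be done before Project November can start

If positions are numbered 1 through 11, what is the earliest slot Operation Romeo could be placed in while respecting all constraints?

Working backwards through the constraints from Operation Romeo, its full set of required predecessors is Project Kilo, Task Quebec, Operation Oscar, Task Victor, Operation Xray, Operation Delta, Operation Alpha — 7 of them.
So at minimum 7 operations come before Operation Romeo, putting Operation Romeo no earlier than position 8. That position is achievable by scheduling exactly those predecessors first.

8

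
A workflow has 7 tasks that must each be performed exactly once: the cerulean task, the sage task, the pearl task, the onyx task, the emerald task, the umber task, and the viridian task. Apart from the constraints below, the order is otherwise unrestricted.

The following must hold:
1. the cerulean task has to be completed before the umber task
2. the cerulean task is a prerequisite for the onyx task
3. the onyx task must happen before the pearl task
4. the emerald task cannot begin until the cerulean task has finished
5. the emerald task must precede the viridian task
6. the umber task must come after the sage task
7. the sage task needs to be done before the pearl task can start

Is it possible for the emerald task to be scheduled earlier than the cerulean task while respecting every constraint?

The constraints give a chain the cerulean task → the emerald task, which forces the cerulean task before the emerald task.
So no valid ordering can have the emerald task before the cerulean task.

No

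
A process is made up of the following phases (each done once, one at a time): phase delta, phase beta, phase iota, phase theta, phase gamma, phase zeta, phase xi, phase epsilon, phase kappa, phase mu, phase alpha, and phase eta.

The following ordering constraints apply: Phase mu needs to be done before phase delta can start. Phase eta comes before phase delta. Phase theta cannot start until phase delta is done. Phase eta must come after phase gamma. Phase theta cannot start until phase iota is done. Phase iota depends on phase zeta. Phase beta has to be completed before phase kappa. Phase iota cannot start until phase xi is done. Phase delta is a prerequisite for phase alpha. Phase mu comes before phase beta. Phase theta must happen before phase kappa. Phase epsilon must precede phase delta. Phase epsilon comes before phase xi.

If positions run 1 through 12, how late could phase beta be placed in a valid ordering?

11

The only phase forced after phase beta (directly or by a chain) is phase kappa.
With 1 mandatory successor out of 12 phases total, the latest slot for phase beta is 12−1 = 11, and it's reachable by doing all non-successors before phase beta.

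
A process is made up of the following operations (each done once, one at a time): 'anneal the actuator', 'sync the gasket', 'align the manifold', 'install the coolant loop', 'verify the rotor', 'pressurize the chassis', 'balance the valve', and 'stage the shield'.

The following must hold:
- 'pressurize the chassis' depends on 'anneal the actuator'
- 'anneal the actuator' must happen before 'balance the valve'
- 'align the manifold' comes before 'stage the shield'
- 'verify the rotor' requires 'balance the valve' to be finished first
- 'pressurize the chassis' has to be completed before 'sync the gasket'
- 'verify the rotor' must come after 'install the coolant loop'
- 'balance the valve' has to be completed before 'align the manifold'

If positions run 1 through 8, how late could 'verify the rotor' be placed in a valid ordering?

8

'verify the rotor' has no required successors, so nothing stops it from going last (position 8).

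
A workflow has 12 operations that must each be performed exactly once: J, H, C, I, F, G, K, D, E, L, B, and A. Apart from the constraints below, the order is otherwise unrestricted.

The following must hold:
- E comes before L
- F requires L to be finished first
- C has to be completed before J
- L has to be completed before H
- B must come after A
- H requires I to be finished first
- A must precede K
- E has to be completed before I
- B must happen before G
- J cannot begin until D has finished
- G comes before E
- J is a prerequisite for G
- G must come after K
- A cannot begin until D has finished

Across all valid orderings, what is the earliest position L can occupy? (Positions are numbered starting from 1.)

Every operation that must precede L has to come before it. Tracing all chains that end at L, those operations are: J, C, G, K, D, E, B, A — 8 in total.
With 8 mandatory predecessors, the earliest L can sit is position 8+1 = 9, and placing just those 8 first achieves it.

9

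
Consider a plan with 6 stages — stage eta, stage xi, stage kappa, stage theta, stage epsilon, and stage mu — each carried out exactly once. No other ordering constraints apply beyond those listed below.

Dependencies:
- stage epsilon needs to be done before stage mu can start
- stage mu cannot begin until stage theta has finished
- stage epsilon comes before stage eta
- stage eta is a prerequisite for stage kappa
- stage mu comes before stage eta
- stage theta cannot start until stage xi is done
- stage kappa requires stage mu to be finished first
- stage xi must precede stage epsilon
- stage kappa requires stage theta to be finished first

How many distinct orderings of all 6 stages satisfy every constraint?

Only stage xi has no prerequisites, so it must go first.
Systematically extending each partial ordering one stage at a time and counting, there are 2 complete orderings.

2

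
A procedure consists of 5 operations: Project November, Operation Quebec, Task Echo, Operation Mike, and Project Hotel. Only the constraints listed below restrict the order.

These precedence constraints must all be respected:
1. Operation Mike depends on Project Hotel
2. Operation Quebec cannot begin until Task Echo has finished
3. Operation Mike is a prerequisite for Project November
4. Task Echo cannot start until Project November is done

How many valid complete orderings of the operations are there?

Project Hotel is the only operation with nothing required before it, so every ordering starts there.
Continuing from there, at each step only one operation has all its prerequisites placed, so the ordering is fully determined — there is exactly 1.

1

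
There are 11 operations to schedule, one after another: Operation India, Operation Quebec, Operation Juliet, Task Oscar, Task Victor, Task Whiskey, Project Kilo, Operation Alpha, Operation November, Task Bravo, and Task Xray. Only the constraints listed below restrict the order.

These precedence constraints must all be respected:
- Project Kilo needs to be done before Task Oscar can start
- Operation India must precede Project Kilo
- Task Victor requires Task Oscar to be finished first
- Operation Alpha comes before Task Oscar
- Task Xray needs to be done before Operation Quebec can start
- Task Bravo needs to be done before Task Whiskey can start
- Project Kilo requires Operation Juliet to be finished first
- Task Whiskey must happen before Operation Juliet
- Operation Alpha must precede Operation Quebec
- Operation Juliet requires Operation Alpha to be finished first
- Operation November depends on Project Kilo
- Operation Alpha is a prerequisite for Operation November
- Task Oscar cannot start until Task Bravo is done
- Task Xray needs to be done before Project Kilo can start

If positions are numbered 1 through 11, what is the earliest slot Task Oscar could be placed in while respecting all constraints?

8

Every operation that must precede Task Oscar has to come before it. Tracing all chains that end at Task Oscar, those operations are: Operation India, Operation Juliet, Task Whiskey, Project Kilo, Operation Alpha, Task Bravo, Task Xray — 7 in total.
With 7 mandatory predecessors, the earliest Task Oscar can sit is position 7+1 = 8, and placing just those 7 first achieves it.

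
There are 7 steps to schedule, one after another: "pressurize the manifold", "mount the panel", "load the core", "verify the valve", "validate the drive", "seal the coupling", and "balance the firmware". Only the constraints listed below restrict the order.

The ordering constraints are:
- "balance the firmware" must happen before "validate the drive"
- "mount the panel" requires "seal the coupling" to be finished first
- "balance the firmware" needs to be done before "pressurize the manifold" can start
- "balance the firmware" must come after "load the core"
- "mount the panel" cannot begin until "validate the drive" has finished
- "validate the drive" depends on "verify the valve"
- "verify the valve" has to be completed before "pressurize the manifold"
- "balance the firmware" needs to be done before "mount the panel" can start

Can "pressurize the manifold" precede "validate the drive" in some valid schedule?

No chain of constraints runs from "validate the drive" to "pressurize the manifold", so "validate the drive" is not required to come first.
So a valid ordering placing "pressurize the manifold" earlier than "validate the drive" exists.

Yes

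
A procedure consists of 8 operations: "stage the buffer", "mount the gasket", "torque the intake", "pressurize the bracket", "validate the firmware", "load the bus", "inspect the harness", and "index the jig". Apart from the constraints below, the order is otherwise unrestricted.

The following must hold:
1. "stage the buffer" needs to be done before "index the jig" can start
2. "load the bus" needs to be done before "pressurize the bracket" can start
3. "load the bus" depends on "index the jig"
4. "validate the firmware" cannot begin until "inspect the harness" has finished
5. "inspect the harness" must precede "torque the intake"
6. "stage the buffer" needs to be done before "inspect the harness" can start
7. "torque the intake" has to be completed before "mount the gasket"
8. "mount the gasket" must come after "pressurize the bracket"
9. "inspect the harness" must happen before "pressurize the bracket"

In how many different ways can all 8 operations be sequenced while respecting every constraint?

"stage the buffer" is the only operation with nothing required before it, so every ordering starts there.
Enumerating by repeatedly choosing an available operation (one whose prerequisites are all placed) gives 47 distinct complete orderings.

47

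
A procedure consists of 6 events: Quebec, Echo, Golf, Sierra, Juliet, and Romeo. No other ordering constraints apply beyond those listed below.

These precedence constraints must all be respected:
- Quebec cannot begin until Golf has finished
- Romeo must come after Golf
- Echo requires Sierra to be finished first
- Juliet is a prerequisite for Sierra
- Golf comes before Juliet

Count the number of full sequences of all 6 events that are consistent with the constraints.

20

Golf is the only event with nothing required before it, so every ordering starts there.
Enumerating by repeatedly choosing an available event (one whose prerequisites are all placed) gives 20 distinct complete orderings.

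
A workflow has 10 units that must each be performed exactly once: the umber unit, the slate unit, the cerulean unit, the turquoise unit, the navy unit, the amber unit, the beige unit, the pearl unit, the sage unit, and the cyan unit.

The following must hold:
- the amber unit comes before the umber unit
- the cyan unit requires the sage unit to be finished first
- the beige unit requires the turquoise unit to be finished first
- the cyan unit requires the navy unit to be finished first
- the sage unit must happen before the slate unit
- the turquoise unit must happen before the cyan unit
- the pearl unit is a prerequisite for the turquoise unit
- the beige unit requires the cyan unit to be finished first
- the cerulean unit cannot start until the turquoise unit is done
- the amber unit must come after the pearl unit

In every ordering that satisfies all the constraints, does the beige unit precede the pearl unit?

No

The constraints actually force the pearl unit before the beige unit (via the pearl unit → the turquoise unit → the beige unit), not the other way around.
So the beige unit does not have to come before the pearl unit — it cannot.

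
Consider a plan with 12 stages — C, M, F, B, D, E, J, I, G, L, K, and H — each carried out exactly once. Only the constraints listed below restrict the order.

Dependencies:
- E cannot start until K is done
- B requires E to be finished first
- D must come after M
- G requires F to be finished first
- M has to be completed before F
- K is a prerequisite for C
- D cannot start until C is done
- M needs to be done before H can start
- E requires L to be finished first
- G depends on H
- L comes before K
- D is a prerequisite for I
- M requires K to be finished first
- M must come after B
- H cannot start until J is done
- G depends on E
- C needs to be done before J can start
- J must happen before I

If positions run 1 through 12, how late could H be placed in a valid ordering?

Following the constraints forward from H, its only required successor is G.
So at least 1 stage follows H, putting H no later than position 11. That position is achievable by scheduling everything else first.

11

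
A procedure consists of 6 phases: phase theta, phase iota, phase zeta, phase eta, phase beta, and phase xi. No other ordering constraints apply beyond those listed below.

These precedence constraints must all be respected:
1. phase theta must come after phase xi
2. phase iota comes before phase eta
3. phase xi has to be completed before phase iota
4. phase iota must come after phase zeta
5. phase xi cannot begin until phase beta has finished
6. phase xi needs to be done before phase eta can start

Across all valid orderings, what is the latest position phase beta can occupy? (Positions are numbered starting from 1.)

2

Every phase that must follow phase beta has to come after it. Tracing all chains starting from phase beta, those phases are: phase theta, phase iota, phase eta, phase xi — 4 in total.
So at least 4 phases follow phase beta, putting phase beta no later than position 2. That position is achievable by scheduling everything else first.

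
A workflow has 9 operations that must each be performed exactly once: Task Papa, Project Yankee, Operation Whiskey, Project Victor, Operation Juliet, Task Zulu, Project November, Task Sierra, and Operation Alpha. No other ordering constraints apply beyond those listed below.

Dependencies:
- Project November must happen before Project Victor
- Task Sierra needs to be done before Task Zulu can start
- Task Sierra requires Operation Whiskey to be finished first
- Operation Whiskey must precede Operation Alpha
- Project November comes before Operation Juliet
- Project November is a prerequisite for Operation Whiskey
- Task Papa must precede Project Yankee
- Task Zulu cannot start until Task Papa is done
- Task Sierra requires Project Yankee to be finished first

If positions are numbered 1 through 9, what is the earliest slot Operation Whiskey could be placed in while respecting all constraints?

Working backwards through the constraints from Operation Whiskey, its only required predecessor is Project November.
So at minimum 1 operation comes before Operation Whiskey, putting Operation Whiskey no earlier than position 2. That position is achievable by scheduling exactly that predecessor first.

2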